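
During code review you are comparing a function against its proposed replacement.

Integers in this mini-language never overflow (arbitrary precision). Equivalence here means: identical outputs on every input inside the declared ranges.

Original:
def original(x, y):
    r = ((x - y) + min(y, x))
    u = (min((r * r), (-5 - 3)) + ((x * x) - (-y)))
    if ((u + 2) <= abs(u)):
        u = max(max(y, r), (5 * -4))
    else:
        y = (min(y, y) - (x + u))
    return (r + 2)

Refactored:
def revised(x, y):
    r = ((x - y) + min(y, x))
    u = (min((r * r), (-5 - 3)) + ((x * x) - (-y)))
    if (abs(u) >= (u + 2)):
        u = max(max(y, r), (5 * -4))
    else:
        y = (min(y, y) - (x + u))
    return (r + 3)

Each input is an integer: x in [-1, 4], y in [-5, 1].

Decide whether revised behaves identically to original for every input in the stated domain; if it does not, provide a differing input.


Consider the input x=-1, y=-5.
original: r = -1; u = -12; ((u + 2) <= abs(u)) -> true; u = -1; return 1
revised: r = -1; u = -12; (abs(u) >= (u + 2)) -> true; u = -1; return 2
1 and 2 differ, so these are not the same function on this domain.
verdict: not equivalent; witness: x=-1, y=-5


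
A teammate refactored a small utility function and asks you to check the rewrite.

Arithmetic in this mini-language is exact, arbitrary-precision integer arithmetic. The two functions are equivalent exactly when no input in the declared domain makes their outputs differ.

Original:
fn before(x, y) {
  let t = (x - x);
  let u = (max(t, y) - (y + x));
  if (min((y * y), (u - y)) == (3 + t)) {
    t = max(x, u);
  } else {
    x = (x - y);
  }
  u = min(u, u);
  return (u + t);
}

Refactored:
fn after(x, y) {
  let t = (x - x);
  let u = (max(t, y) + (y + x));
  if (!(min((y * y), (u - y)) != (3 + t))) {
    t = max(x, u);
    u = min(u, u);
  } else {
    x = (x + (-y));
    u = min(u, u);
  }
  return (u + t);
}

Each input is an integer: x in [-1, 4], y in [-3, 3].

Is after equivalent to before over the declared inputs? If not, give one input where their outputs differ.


The rewrite breaks on x=-1, y=-3, where the results are 4 and -4.
before: t becomes 0; next u becomes 4; next (min((y * y), (u - y)) == (3 + t)) evaluates to false; next x becomes 2; next u becomes 4; next final value 4
after: t becomes 0; next u becomes -4; next (!(min((y * y), (u - y)) != (3 + t))) evaluates to false; next x becomes 2; next u becomes -4; next final value -4
verdict: not equivalent; witness: x=-1, y=-3


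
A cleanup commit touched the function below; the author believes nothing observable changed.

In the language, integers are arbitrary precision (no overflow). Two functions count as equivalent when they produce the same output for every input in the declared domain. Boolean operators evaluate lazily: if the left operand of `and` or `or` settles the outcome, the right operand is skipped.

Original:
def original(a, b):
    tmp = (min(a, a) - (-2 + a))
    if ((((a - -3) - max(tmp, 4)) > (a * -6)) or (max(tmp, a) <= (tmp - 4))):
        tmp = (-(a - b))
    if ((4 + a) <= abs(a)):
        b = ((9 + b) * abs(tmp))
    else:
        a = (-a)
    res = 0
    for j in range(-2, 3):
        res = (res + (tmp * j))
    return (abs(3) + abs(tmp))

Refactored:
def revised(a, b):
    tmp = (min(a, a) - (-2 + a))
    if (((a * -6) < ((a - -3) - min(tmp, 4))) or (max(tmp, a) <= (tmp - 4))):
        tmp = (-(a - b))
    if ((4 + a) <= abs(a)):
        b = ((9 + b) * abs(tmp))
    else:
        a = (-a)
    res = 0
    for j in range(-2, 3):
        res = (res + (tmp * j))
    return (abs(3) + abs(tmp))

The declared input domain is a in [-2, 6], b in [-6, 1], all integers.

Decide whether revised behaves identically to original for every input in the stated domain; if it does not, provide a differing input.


There is a counterexample at a=0, b=-6: 5 on one side, 9 on the other.
original: tmp = 2; ((((a - -3) - max(tmp, 4)) > (a * -6)) or (max(tmp, a) <= (tmp - 4))) -> false; ((4 + a) <= abs(a)) -> false; a = 0; res = 0; [j=-2]; res = -4; [j=-1]; res = -6; [j=0]; res = -6; [j=1]; res = -4; [j=2]; res = 0; return 5
revised: tmp = 2; (((a * -6) < ((a - -3) - min(tmp, 4))) or (max(tmp, a) <= (tmp - 4))) -> true; tmp = -6; ((4 + a) <= abs(a)) -> false; a = 0; res = 0; [j=-2]; res = 12; [j=-1]; res = 18; [j=0]; res = 18; [j=1]; res = 12; [j=2]; res = 0; return 9
verdict: not equivalent; witness: a=0, b=-6


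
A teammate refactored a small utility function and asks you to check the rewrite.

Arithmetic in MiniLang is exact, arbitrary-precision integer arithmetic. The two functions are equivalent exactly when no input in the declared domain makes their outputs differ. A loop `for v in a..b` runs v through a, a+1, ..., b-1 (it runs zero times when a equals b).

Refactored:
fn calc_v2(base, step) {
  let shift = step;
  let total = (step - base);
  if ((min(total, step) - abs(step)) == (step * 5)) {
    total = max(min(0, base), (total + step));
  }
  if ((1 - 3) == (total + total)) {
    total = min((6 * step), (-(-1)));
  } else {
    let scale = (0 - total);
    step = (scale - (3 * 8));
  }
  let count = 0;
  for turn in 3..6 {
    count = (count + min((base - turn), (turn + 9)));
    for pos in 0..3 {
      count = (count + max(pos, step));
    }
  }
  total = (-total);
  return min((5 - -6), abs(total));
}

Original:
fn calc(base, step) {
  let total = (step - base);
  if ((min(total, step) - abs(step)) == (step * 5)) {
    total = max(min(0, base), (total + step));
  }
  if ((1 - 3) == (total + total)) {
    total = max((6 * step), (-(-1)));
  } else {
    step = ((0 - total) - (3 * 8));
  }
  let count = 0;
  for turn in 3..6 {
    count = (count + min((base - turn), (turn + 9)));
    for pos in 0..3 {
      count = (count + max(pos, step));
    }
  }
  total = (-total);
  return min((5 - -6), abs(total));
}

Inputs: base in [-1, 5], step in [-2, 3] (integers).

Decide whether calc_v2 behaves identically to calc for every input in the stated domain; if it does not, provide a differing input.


These are not equivalent — on base=-1, step=-2 the outputs split (1 vs 11).
calc: total=-1, then ((min(total, step) - abs(step)) == (step * 5)) is false, then ((1 - 3) == (total + total)) is true, then total=1, then count=0, then (turn=3), then count=-4, then (pos=0), then count=-4, then (pos=1), then count=-3, then (pos=2), then count=-1, then (turn=4), then count=-6, then (pos=0), then count=-6, then (pos=1), then count=-5, then (pos=2), then count=-3, then (turn=5), then count=-9, then (pos=0), then count=-9, then (pos=1), then count=-8, then (pos=2), then count=-6, then total=-1, then returns 1
calc_v2: shift=-2, then total=-1, then ((min(total, step) - abs(step)) == (step * 5)) is false, then ((1 - 3) == (total + total)) is true, then total=-12, then count=0, then (turn=3), then count=-4, then (pos=0), then count=-4, then (pos=1), then count=-3, then (pos=2), then count=-1, then (turn=4), then count=-6, then (pos=0), then count=-6, then (pos=1), then count=-5, then (pos=2), then count=-3, then (turn=5), then count=-9, then (pos=0), then count=-9, then (pos=1), then count=-8, then (pos=2), then count=-6, then total=12, then returns 11
verdict: not equivalent; witness: base=-1, step=-2


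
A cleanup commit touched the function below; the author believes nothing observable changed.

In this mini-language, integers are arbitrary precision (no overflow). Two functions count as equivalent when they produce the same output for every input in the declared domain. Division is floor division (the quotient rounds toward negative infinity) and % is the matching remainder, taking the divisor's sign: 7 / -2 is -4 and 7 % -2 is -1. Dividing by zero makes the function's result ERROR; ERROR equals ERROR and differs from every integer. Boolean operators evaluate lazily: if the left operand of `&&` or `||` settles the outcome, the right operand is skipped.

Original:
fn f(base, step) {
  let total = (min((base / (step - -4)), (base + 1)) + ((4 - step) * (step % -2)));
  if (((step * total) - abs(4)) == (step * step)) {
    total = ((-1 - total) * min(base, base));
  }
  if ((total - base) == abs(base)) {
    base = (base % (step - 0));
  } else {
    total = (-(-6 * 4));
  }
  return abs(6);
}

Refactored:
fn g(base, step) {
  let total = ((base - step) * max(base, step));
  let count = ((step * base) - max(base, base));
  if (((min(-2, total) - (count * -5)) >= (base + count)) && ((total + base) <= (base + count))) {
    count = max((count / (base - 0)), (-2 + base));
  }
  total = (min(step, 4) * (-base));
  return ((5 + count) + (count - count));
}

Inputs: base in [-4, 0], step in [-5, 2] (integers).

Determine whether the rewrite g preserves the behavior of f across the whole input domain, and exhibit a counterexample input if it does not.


At base=-4, step=-5: f gives 6, g gives -1.
verdict: not equivalent; witness: base=-4, step=-5


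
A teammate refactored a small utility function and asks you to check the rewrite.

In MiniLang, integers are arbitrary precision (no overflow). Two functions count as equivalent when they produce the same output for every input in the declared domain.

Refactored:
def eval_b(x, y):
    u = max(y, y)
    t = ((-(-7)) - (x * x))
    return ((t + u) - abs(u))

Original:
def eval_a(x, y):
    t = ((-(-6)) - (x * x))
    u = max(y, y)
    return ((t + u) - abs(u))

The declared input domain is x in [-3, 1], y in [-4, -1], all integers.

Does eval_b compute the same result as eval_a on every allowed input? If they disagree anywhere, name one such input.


Not equivalent: x=-3, y=-4 separates them (-11 vs -10).
eval_a: t = -3; u = -4; return -11
eval_b: u = -4; t = -2; return -10
verdict: not equivalent; witness: x=-3, y=-4


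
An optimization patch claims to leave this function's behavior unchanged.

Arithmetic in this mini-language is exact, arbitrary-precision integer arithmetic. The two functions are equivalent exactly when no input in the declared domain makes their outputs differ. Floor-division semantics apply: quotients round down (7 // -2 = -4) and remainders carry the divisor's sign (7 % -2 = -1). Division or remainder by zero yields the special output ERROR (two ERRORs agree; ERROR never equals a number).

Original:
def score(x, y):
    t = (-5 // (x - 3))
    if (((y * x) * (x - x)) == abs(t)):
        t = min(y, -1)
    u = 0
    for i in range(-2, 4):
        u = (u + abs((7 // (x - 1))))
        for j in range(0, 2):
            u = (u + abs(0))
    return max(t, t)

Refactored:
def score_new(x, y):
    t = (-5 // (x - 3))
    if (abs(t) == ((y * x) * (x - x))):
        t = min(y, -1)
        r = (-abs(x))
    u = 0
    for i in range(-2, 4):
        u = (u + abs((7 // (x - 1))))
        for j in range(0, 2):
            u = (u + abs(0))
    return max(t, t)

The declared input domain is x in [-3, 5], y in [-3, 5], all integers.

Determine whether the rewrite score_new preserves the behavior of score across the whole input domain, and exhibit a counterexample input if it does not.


Behavior is preserved: although statement counts differ; local variable names differ; min/max/abs usage differs, the outputs never diverge.
Tracing x=2, y=3: score: t becomes 5; next (((y * x) * (x - x)) == abs(t)) evaluates to false; next u becomes 0; next at i=-2:; next u becomes 7; next at j=0:; next u becomes 7; next at j=1:; next u becomes 7; next at i=-1:; next u becomes 14; next at j=0:; next u becomes 14; next at j=1:; next u becomes 14; next at i=0:; next u becomes 21; next at j=0:; next u becomes 21; next at j=1:; next u becomes 21; next at i=1:; next u becomes 28; next at j=0:; next u becomes 28; next at j=1:; next u becomes 28; next at i=2:; next u becomes 35; next at j=0:; next u becomes 35; next at j=1:; next u becomes 35; next at i=3:; next u becomes 42; next at j=0:; next u becomes 42; next at j=1:; next u becomes 42; next final value 5 | score_new: t becomes 5; next (abs(t) == ((y * x) * (x - x))) evaluates to false; next u becomes 0; next at i=-2:; next u becomes 7; next at j=0:; next u becomes 7; next at j=1:; next u becomes 7; next at i=-1:; next u becomes 14; next at j=0:; next u becomes 14; next at j=1:; next u becomes 14; next at i=0:; next u becomes 21; next at j=0:; next u becomes 21; next at j=1:; next u becomes 21; next at i=1:; next u becomes 28; next at j=0:; next u becomes 28; next at j=1:; next u becomes 28; next at i=2:; next u becomes 35; next at j=0:; next u becomes 35; next at j=1:; next u becomes 35; next at i=3:; next u becomes 42; next at j=0:; next u becomes 42; next at j=1:; next u becomes 42; next final value 5 — matching result 5.
Every one of the 81 inputs gives matching results.
verdict: equivalent


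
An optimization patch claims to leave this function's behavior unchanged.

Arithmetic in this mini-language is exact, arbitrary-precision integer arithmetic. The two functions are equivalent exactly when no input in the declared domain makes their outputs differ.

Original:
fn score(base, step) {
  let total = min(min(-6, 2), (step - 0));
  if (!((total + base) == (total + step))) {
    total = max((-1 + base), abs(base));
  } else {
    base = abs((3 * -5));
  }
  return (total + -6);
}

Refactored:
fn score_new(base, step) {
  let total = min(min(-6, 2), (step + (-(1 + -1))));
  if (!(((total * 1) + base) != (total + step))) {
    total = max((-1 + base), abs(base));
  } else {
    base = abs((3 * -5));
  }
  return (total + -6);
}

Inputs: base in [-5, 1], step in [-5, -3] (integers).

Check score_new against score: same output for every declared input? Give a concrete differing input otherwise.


Not equivalent: base=-5, step=-5 separates them (-12 vs -1).
score: total := -6 | (!((total + base) == (total + step))): false | base := 15 | result -12
score_new: total := -6 | (!(((total * 1) + base) != (total + step))): true | total := 5 | result -1
verdict: not equivalent; witness: base=-5, step=-5


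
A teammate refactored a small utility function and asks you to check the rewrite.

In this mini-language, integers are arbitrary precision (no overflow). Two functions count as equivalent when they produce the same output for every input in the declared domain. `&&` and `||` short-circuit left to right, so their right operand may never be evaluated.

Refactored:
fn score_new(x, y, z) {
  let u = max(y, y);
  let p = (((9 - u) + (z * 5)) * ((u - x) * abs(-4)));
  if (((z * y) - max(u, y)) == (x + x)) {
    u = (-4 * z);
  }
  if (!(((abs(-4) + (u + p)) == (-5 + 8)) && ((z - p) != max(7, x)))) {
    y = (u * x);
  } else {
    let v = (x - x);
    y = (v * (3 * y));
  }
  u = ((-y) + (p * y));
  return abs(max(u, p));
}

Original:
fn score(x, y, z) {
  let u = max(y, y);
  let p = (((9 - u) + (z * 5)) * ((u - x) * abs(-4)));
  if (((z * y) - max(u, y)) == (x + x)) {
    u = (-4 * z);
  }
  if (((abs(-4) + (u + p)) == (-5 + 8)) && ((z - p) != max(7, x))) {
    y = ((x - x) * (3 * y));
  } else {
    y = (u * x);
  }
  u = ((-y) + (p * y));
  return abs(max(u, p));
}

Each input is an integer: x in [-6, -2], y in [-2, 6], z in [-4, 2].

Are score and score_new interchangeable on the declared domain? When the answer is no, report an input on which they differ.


The two are interchangeable: local variable names differ, and statement counts differ, and boolean connective usage differs, and every declared input agrees.
As a probe, take x=-5, y=0, z=2: score runs u := 0 | p := 380 | (((z * y) - max(u, y)) == (x + x)): false | (((abs(-4) + (u + p)) == (-5 + 8)) && ((z - p) != max(7, x))): false | y := 0 | u := 0 | result 380; score_new runs u := 0 | p := 380 | (((z * y) - max(u, y)) == (x + x)): false | (!(((abs(-4) + (u + p)) == (-5 + 8)) && ((z - p) != max(7, x)))): true | y := 0 | u := 0 | result 380; both end at 380.
Across all 315 domain points the two functions coincide.
verdict: equivalent


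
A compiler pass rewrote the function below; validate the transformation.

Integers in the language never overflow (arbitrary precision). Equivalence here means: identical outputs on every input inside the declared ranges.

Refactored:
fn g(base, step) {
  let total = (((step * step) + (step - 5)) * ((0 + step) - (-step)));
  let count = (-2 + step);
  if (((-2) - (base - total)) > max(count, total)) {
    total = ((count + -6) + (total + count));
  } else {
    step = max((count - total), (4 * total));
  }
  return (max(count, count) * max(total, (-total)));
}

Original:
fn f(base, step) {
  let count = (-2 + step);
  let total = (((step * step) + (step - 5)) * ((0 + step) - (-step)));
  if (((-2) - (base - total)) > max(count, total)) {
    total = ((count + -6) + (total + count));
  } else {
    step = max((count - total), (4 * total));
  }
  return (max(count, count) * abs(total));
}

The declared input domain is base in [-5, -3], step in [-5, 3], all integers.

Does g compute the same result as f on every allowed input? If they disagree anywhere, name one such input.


Although min/max/abs usage differs, 27/27 inputs agree.
verdict: equivalent


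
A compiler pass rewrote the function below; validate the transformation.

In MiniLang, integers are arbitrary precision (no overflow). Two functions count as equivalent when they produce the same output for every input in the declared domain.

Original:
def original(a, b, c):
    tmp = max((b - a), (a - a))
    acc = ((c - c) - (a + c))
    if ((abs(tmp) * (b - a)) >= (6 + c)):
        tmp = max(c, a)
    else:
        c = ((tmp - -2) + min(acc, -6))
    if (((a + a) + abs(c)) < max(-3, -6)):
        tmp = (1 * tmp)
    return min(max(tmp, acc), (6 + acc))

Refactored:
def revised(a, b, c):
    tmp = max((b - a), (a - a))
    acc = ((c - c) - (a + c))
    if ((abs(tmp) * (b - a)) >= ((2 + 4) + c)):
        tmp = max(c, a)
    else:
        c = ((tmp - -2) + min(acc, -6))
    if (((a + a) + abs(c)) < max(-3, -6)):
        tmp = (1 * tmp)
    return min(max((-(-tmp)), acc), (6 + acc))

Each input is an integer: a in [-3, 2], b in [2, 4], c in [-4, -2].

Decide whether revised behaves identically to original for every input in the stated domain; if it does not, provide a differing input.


This is a faithful refactor — constant usage differs; and arithmetic usage differs, but the computed results match everywhere.
Spot check at a=0, b=3, c=-3 — original: tmp = 3; acc = 3; ((abs(tmp) * (b - a)) >= (6 + c)) -> true; tmp = 0; (((a + a) + abs(c)) < max(-3, -6)) -> false; return 3. revised: tmp = 3; acc = 3; ((abs(tmp) * (b - a)) >= ((2 + 4) + c)) -> true; tmp = 0; (((a + a) + abs(c)) < max(-3, -6)) -> false; return 3. Both give 3.
Across all 54 domain points the two functions coincide.
verdict: equivalent


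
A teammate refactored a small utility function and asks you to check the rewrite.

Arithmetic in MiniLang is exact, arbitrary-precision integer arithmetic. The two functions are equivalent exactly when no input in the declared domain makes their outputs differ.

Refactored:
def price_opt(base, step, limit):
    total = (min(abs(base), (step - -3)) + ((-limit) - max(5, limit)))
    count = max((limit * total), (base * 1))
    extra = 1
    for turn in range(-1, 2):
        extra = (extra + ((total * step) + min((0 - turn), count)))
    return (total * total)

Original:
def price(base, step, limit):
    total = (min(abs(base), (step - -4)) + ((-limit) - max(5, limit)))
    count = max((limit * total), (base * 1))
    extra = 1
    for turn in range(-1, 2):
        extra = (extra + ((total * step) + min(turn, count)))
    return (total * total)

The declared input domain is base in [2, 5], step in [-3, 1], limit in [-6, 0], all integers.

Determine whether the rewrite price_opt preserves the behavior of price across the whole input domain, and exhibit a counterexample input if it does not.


Try base=2, step=-3, limit=-6.
price: total := 2 | count := 2 | extra := 1 | iter turn=-1: | extra := -6 | iter turn=0: | extra := -12 | iter turn=1: | extra := -17 | result 4
price_opt: total := 1 | count := 2 | extra := 1 | iter turn=-1: | extra := -1 | iter turn=0: | extra := -4 | iter turn=1: | extra := -8 | result 1
4 != 1, so the rewrite changes behavior.
verdict: not equivalent; witness: base=2, step=-3, limit=-6


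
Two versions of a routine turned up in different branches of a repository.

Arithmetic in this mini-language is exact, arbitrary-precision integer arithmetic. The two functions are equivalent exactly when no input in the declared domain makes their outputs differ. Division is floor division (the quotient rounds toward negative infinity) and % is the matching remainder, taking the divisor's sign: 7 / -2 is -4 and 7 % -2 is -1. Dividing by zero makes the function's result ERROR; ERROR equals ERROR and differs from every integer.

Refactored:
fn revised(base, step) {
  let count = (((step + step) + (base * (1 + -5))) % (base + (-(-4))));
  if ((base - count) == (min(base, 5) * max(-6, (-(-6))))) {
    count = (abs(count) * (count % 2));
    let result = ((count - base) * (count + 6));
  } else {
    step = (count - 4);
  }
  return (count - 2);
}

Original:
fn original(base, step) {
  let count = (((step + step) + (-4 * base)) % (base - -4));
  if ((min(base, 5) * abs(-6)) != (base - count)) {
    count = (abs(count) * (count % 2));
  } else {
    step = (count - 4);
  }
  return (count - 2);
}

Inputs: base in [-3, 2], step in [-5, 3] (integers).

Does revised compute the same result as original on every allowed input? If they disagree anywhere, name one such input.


There is a counterexample at base=-1, step=-4: -2 on one side, 0 on the other.
original: count=2, then ((min(base, 5) * abs(-6)) != (base - count)) is true, then count=0, then returns -2
revised: count=2, then ((base - count) == (min(base, 5) * max(-6, (-(-6))))) is false, then step=-2, then returns 0
verdict: not equivalent; witness: base=-1, step=-4


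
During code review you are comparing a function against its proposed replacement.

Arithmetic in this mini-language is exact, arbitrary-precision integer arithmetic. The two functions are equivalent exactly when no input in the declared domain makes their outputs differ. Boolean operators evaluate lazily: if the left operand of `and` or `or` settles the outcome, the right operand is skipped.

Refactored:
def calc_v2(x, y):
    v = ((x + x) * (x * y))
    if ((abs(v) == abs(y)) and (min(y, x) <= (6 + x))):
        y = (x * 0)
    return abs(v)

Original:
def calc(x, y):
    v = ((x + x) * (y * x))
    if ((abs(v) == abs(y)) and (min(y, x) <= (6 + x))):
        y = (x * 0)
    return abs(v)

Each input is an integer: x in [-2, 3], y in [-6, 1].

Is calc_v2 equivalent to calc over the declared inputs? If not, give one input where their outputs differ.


Behavior is preserved: although same computation, different form, the outputs never diverge.
Spot check at x=0, y=0 — calc: v := 0 | ((abs(v) == abs(y)) and (min(y, x) <= (6 + x))): true | y := 0 | result 0. calc_v2: v := 0 | ((abs(v) == abs(y)) and (min(y, x) <= (6 + x))): true | y := 0 | result 0. Both give 0.
An exhaustive pass over the 48 declared inputs shows identical outputs.
verdict: equivalent


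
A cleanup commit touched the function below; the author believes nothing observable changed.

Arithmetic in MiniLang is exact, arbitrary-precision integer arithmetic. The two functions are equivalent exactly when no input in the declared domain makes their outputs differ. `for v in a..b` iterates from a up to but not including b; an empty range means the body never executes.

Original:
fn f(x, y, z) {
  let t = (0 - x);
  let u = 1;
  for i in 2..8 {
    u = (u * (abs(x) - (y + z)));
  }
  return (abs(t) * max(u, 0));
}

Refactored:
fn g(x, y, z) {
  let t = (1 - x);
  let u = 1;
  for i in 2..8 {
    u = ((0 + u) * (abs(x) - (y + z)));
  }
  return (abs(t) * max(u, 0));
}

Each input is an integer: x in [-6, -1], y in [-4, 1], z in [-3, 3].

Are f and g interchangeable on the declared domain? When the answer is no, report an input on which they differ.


Evaluate both at x=-6, y=-4, z=-3.
f: t := 6 | u := 1 | iter i=2: | u := 13 | iter i=3: | u := 169 | iter i=4: | u := 2197 | iter i=5: | u := 28561 | iter i=6: | u := 371293 | iter i=7: | u := 4826809 | result 28960854
g: t := 7 | u := 1 | iter i=2: | u := 13 | iter i=3: | u := 169 | iter i=4: | u := 2197 | iter i=5: | u := 28561 | iter i=6: | u := 371293 | iter i=7: | u := 4826809 | result 33787663
28960854 against 33787663: the behavior changed.
verdict: not equivalent; witness: x=-6, y=-4, z=-3


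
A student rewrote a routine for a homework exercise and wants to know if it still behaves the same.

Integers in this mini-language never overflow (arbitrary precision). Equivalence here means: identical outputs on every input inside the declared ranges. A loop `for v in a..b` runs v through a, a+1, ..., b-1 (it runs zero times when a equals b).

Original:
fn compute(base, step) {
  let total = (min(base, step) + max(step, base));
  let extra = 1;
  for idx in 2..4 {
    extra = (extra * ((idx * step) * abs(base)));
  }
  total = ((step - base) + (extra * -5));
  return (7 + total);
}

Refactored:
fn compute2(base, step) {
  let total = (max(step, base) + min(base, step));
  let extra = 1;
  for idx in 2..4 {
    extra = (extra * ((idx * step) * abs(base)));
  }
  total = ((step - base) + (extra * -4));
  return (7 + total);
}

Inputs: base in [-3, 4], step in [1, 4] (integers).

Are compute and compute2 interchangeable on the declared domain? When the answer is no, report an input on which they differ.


Consider the input base=-3, step=1.
compute: total becomes -2; next extra becomes 1; next at idx=2:; next extra becomes 6; next at idx=3:; next extra becomes 54; next total becomes -266; next final value -259
compute2: total becomes -2; next extra becomes 1; next at idx=2:; next extra becomes 6; next at idx=3:; next extra becomes 54; next total becomes -212; next final value -205
-259 against -205: the behavior changed.
verdict: not equivalent; witness: base=-3, step=1


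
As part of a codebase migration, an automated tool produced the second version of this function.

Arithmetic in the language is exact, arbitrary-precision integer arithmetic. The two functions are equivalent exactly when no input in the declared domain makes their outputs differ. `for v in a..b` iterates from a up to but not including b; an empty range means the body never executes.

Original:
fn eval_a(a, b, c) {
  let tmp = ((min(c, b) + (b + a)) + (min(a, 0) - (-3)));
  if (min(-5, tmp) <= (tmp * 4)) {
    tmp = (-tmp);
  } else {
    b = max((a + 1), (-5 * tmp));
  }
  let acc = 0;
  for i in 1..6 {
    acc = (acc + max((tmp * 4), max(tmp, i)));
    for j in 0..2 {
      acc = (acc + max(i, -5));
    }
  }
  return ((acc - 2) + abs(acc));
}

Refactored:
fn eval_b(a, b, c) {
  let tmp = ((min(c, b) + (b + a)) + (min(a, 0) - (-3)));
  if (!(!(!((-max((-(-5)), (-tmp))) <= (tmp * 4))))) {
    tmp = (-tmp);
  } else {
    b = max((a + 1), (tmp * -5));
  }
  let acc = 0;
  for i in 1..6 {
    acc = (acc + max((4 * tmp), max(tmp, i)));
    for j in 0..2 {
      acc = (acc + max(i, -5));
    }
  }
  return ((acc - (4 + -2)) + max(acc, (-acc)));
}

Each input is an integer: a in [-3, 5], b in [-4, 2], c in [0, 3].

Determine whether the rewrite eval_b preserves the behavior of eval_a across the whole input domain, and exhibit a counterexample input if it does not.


These are not equivalent — on a=-3, b=-4, c=0 the outputs split (88 vs 498).
eval_a: tmp = -11; (min(-5, tmp) <= (tmp * 4)) -> false; b = 55; acc = 0; [i=1]; acc = 1; [j=0]; acc = 2; [j=1]; acc = 3; [i=2]; acc = 5; [j=0]; acc = 7; [j=1]; acc = 9; [i=3]; acc = 12; [j=0]; acc = 15; [j=1]; acc = 18; [i=4]; acc = 22; [j=0]; acc = 26; [j=1]; acc = 30; [i=5]; acc = 35; [j=0]; acc = 40; [j=1]; acc = 45; return 88
eval_b: tmp = -11; (!(!(!((-max((-(-5)), (-tmp))) <= (tmp * 4))))) -> true; tmp = 11; acc = 0; [i=1]; acc = 44; [j=0]; acc = 45; [j=1]; acc = 46; [i=2]; acc = 90; [j=0]; acc = 92; [j=1]; acc = 94; [i=3]; acc = 138; [j=0]; acc = 141; [j=1]; acc = 144; [i=4]; acc = 188; [j=0]; acc = 192; [j=1]; acc = 196; [i=5]; acc = 240; [j=0]; acc = 245; [j=1]; acc = 250; return 498
verdict: not equivalent; witness: a=-3, b=-4, c=0


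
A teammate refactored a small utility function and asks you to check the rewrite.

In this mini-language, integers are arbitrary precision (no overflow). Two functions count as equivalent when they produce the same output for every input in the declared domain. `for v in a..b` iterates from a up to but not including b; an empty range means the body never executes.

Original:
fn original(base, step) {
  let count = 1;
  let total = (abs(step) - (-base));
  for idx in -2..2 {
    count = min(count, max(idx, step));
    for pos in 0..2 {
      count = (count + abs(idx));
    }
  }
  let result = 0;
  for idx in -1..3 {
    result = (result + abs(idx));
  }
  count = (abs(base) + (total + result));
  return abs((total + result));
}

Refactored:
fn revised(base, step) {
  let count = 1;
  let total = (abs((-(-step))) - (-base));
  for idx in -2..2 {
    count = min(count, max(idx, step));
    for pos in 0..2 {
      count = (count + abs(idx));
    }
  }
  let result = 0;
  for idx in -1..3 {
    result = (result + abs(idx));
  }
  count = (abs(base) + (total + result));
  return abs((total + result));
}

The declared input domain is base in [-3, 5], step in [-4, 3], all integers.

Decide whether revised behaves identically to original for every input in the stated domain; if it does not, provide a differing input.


Behavior is preserved: although same computation, different form, the outputs never diverge.
Spot check at base=-2, step=3 — original: count becomes 1; next total becomes 1; next at idx=-2:; next count becomes 1; next at pos=0:; next count becomes 3; next at pos=1:; next count becomes 5; next at idx=-1:; next count becomes 3; next at pos=0:; next count becomes 4; next at pos=1:; next count becomes 5; next at idx=0:; next count becomes 3; next at pos=0:; next count becomes 3; next at pos=1:; next count becomes 3; next at idx=1:; next count becomes 3; next at pos=0:; next count becomes 4; next at pos=1:; next count becomes 5; next result becomes 0; next at idx=-1:; next result becomes 1; next at idx=0:; next result becomes 1; next at idx=1:; next result becomes 2; next at idx=2:; next result becomes 4; next count becomes 7; next final value 5. revised: count becomes 1; next total becomes 1; next at idx=-2:; next count becomes 1; next at pos=0:; next count becomes 3; next at pos=1:; next count becomes 5; next at idx=-1:; next count becomes 3; next at pos=0:; next count becomes 4; next at pos=1:; next count becomes 5; next at idx=0:; next count becomes 3; next at pos=0:; next count becomes 3; next at pos=1:; next count becomes 3; next at idx=1:; next count becomes 3; next at pos=0:; next count becomes 4; next at pos=1:; next count becomes 5; next result becomes 0; next at idx=-1:; next result becomes 1; next at idx=0:; next result becomes 1; next at idx=1:; next result becomes 2; next at idx=2:; next result becomes 4; next count becomes 7; next final value 5. Both give 5.
Across all 72 domain points the two functions coincide.
verdict: equivalent


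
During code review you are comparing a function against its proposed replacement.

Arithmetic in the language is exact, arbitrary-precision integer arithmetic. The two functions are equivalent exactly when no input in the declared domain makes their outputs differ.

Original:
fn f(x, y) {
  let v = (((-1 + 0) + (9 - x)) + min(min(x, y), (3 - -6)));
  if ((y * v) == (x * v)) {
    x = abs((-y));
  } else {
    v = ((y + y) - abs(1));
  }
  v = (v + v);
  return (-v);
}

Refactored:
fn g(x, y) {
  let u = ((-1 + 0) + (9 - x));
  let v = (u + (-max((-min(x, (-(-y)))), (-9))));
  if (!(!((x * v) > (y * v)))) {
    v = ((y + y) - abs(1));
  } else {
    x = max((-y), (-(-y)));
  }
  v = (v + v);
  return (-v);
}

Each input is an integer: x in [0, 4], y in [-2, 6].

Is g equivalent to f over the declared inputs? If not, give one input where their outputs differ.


Consider the input x=0, y=1.
f: v := 8 | ((y * v) == (x * v)): false | v := 1 | v := 2 | result -2
g: u := 8 | v := 8 | (!(!((x * v) > (y * v)))): false | x := 1 | v := 16 | result -16
-2 vs -16 — the two versions disagree here.
verdict: not equivalent; witness: x=0, y=1


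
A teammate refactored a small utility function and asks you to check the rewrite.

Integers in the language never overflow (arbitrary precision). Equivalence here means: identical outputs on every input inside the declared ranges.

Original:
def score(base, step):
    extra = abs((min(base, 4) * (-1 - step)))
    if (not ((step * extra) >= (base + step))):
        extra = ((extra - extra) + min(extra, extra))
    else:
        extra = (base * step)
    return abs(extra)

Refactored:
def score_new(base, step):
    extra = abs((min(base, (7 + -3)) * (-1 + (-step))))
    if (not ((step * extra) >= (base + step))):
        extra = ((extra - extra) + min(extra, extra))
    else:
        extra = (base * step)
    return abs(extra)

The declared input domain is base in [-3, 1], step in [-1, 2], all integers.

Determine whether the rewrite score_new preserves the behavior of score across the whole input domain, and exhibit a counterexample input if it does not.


The two versions differ — the changes include constant usage differs, plus arithmetic usage differs.
One worked example (base=-1, step=2) — score: extra := 3 | (not ((step * extra) >= (base + step))): false | extra := -2 | result 2; score_new: extra := 3 | (not ((step * extra) >= (base + step))): false | extra := -2 | result 2; agreement on 2.
Sweeping the whole domain (20 inputs) finds no disagreement.
verdict: equivalent


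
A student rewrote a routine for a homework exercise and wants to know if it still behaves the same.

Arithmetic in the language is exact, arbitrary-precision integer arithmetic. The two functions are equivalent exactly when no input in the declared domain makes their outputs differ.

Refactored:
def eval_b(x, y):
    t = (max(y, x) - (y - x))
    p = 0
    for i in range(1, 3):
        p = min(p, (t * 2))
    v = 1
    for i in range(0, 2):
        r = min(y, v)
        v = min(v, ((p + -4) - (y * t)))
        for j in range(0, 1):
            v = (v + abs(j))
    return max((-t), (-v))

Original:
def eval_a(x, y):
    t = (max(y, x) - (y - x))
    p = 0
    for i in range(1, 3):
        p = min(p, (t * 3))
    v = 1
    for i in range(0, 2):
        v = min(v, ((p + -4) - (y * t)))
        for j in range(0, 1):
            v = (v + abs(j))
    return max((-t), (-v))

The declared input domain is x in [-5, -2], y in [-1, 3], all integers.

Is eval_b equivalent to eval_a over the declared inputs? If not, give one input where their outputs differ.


x=-5, y=-1 yields 24 from eval_a but 19 from eval_b.
verdict: not equivalent; witness: x=-5, y=-1


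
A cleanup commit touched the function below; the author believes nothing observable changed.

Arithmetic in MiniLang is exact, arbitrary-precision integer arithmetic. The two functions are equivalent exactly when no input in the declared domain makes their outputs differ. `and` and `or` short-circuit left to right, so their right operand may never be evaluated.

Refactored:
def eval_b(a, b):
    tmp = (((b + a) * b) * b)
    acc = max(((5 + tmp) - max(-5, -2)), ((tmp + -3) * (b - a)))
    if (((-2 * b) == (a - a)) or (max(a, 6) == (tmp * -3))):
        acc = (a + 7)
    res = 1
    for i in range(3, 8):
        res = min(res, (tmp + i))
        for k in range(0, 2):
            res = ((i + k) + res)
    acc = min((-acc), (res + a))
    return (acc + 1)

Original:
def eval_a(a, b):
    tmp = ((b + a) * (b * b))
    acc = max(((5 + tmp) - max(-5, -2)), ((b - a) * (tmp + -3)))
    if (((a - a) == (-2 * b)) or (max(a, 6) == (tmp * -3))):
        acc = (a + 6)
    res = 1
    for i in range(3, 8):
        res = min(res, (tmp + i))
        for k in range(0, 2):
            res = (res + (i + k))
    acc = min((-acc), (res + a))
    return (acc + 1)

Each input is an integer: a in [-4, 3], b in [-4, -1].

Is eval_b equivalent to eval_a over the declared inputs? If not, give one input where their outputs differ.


a=-1, b=-1 yields -4 from eval_a but -5 from eval_b.
verdict: not equivalent; witness: a=-1, b=-1


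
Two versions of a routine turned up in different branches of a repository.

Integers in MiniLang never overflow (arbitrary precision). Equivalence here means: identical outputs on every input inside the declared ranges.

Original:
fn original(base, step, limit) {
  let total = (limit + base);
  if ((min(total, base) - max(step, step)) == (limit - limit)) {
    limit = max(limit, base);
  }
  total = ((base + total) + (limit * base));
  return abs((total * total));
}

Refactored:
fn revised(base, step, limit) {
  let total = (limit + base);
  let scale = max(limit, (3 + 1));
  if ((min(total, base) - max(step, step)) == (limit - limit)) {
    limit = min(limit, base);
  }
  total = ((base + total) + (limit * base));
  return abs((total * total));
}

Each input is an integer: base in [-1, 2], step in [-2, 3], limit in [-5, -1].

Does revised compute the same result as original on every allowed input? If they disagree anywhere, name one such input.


base=1, step=-2, limit=-3 yields 0 from original but 16 from revised.
verdict: not equivalent; witness: base=1, step=-2, limit=-3


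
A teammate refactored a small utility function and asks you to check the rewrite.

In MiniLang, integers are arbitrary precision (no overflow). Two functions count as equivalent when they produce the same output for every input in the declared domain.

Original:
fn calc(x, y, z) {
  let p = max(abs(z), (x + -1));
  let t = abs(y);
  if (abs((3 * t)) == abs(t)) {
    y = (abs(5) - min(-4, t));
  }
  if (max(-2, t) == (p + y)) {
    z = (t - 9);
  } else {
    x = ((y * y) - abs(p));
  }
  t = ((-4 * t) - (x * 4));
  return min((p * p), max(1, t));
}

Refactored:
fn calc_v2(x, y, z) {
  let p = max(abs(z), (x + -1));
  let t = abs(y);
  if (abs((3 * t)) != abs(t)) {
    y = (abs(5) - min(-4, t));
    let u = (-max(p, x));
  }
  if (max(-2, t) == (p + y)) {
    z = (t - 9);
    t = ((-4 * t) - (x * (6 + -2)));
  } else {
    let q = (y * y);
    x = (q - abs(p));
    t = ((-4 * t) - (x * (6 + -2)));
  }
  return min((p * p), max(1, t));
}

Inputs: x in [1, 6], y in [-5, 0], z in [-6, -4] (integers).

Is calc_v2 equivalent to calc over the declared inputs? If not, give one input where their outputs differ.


The rewrite breaks on x=1, y=-1, z=-6, where the results are 16 and 1.
calc: p = 6; t = 1; (abs((3 * t)) == abs(t)) -> false; (max(-2, t) == (p + y)) -> false; x = -5; t = 16; return 16
calc_v2: p = 6; t = 1; (abs((3 * t)) != abs(t)) -> true; y = 9; u = -6; (max(-2, t) == (p + y)) -> false; q = 81; x = 75; t = -304; return 1
verdict: not equivalent; witness: x=1, y=-1, z=-6


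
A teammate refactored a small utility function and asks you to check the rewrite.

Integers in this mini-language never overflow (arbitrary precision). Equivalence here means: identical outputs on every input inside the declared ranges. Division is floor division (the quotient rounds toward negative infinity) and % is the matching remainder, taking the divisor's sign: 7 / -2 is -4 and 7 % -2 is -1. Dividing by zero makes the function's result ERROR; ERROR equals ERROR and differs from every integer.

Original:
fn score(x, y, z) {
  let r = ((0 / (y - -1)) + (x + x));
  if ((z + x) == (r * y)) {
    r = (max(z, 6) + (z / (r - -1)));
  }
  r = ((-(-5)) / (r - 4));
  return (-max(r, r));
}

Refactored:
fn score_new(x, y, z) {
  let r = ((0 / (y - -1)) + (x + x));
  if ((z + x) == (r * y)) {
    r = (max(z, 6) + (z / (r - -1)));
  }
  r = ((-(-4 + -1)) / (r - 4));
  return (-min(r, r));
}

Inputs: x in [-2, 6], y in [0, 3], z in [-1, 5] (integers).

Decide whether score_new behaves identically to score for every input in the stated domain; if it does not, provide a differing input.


Equivalent. Although `max(r, r)` became `min(r, r)`, no input in the stated domain can expose it.
Checked all 252 inputs in the declared domain: the outputs agree on every one.
Spot check at x=-1, y=3, z=1 — score: r = -2; ((z + x) == (r * y)) -> false; r = -1; return 1. score_new: r = -2; ((z + x) == (r * y)) -> false; r = -1; return 1. Both give 1.
verdict: equivalent


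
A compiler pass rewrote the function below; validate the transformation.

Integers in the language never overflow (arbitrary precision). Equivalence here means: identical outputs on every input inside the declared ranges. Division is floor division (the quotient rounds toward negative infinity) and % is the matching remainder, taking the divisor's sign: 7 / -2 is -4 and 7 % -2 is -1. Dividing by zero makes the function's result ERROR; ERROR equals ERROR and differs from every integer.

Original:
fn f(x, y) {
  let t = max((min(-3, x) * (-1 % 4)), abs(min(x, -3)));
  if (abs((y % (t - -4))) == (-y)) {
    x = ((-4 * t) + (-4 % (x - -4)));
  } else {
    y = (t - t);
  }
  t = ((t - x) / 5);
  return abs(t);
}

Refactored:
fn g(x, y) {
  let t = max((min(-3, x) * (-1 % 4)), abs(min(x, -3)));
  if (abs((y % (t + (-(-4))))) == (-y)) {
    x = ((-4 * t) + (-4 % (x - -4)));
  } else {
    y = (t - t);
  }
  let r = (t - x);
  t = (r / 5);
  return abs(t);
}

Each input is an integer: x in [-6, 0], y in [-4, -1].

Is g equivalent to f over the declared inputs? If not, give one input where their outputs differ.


The two versions differ — the changes include local variable names differ, and statement counts differ, and arithmetic usage differs.
Tracing x=-6, y=-3: f: t becomes 6; next (abs((y % (t - -4))) == (-y)) evaluates to false; next y becomes 0; next t becomes 2; next final value 2 | g: t becomes 6; next (abs((y % (t + (-(-4))))) == (-y)) evaluates to false; next y becomes 0; next r becomes 12; next t becomes 2; next final value 2 — matching result 2.
An exhaustive pass over the 28 declared inputs shows identical outputs.
verdict: equivalent
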